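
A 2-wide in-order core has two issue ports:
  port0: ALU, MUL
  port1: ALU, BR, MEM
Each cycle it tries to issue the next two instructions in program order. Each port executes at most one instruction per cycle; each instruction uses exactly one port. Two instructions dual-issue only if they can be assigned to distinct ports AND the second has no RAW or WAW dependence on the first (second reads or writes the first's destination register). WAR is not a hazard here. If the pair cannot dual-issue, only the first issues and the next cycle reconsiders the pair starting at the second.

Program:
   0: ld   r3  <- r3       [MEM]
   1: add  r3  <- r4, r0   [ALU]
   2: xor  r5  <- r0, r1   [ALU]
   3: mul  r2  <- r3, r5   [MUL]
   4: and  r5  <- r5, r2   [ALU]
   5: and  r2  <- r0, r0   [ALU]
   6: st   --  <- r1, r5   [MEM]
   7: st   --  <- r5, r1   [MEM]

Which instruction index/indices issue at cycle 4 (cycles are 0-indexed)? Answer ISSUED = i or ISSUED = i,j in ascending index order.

ISSUED = 6

  cy0 -> i0 (ld.MEM) WAW r3
  cy1 -> i1/i2 (add.ALU+xor.ALU) pair
  cy2 -> i3 (mul.MUL) RAW r2
  cy3 -> i4/i5 (and.ALU+and.ALU) pair
  cy4 -> i6 (st.MEM) no-port MEM/MEM
  cy5 -> i7 (st.MEM) tail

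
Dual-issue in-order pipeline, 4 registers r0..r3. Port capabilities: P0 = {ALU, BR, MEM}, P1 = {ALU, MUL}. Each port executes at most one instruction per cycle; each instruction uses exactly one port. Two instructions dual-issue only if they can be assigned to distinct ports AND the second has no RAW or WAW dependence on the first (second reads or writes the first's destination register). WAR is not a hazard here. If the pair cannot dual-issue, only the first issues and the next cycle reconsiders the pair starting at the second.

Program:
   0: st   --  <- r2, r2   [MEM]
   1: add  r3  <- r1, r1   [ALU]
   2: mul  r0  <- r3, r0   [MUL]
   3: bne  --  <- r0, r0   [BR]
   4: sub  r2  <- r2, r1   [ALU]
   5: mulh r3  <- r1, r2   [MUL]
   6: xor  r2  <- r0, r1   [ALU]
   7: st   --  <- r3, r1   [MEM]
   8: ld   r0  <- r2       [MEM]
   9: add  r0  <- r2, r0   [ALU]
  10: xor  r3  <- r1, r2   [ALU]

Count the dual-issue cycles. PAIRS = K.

c0: i0/i1 st.MEM add.ALU  2-wide
c1: i2 mul.MUL  RAW r0
c2: i3/i4 bne.BR sub.ALU  2-wide
c3: i5/i6 mulh.MUL xor.ALU  2-wide
c4: i7 st.MEM  no-port MEM/MEM
c5: i8 ld.MEM  RAW+WAW r0
c6: i9/i10 add.ALU xor.ALU  2-wide

PAIRS = 4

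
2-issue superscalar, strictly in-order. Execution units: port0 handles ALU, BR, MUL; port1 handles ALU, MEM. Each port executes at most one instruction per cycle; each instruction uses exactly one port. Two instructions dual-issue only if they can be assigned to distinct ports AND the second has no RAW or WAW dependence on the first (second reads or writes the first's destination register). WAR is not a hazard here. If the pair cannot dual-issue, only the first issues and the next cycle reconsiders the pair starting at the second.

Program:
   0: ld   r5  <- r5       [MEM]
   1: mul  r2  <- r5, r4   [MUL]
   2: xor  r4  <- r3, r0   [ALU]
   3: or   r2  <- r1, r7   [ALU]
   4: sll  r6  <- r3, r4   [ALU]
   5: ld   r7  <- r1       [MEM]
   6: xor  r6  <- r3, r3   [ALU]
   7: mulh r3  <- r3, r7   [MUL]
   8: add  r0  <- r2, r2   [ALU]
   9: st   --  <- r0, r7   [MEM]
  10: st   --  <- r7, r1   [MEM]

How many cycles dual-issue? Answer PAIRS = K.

PAIRS = 4

[0] i0  ld.MEM  -- RAW r5
[1] i1+i2  mul.MUL+xor.ALU  -- 2-wide
[2] i3+i4  or.ALU+sll.ALU  -- 2-wide
[3] i5+i6  ld.MEM+xor.ALU  -- 2-wide
[4] i7+i8  mulh.MUL+add.ALU  -- 2-wide
[5] i9  st.MEM  -- no-port MEM/MEM
[6] i10  st.MEM  -- tail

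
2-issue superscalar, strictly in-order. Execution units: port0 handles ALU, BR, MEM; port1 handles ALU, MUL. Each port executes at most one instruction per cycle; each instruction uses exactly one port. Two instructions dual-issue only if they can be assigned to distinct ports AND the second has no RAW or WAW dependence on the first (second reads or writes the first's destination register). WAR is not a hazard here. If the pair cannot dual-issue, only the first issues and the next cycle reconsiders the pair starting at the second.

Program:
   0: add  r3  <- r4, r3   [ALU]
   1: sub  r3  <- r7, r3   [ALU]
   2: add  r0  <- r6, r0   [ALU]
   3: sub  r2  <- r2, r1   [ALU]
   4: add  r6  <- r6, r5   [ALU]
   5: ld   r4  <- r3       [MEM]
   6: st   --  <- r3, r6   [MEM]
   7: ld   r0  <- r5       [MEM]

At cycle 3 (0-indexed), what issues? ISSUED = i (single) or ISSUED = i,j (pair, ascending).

t=0 i0:add.ALU ; RAW+WAW r3
t=1 i1+i2:sub.ALU/add.ALU ; 2-wide
t=2 i3+i4:sub.ALU/add.ALU ; 2-wide
t=3 i5:ld.MEM ; no-port MEM/MEM
t=4 i6:st.MEM ; no-port MEM/MEM
t=5 i7:ld.MEM ; tail

ISSUED = 5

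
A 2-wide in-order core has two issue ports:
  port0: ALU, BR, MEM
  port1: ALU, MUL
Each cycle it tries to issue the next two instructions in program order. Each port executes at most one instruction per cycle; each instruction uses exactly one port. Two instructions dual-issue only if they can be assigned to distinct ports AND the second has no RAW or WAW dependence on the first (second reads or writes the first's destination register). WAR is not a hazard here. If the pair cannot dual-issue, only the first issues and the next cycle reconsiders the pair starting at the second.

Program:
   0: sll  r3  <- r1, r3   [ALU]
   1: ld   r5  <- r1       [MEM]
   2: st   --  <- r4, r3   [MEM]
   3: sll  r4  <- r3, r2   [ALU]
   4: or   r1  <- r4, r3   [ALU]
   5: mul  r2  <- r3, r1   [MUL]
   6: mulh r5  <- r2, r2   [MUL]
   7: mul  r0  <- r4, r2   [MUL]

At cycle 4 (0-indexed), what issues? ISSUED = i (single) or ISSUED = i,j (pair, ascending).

c0: i0&i1 sll.ALU+ld.MEM  pair
c1: i2&i3 st.MEM+sll.ALU  pair
c2: i4 or.ALU  RAW r1
c3: i5 mul.MUL  no-port MUL/MUL
c4: i6 mulh.MUL  no-port MUL/MUL
c5: i7 mul.MUL  tail

ISSUED = 6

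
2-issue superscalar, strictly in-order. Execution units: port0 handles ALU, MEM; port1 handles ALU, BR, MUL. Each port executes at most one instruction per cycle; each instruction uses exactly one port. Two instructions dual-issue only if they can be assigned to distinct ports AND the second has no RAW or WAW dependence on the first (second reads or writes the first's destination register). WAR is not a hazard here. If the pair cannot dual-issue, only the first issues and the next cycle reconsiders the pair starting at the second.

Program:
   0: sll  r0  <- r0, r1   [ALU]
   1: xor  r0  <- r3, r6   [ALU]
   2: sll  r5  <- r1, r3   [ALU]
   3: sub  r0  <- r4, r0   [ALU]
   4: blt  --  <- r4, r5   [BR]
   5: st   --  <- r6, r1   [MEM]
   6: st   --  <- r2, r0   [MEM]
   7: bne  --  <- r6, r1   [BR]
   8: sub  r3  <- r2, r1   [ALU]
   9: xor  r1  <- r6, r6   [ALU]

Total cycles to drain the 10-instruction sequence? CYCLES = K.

CYCLES = 6

#0 head=0: sll i0 WAW r0
#1 head=1: xor sll i1&i2 dual
#2 head=3: sub blt i3&i4 dual
#3 head=5: st i5 no-port MEM/MEM
#4 head=6: st bne i6&i7 dual
#5 head=8: sub xor i8&i9 dual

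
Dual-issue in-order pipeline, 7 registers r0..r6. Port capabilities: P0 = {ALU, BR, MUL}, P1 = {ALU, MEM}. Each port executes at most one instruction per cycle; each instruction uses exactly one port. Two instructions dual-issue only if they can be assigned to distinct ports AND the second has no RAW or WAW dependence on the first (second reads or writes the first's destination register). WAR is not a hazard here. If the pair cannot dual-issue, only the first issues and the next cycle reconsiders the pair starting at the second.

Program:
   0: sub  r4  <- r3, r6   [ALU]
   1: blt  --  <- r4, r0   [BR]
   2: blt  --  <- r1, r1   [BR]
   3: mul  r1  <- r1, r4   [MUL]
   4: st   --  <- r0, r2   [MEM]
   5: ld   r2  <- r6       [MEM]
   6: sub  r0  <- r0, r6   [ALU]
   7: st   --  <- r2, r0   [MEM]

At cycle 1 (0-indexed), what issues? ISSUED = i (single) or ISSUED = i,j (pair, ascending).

ISSUED = 1

  cy0 -> i0 (sub) RAW r4
  cy1 -> i1 (blt) no-port BR/BR
  cy2 -> i2 (blt) no-port BR/MUL
  cy3 -> i3+i4 (mul st) dual
  cy4 -> i5+i6 (ld sub) dual
  cy5 -> i7 (st) tail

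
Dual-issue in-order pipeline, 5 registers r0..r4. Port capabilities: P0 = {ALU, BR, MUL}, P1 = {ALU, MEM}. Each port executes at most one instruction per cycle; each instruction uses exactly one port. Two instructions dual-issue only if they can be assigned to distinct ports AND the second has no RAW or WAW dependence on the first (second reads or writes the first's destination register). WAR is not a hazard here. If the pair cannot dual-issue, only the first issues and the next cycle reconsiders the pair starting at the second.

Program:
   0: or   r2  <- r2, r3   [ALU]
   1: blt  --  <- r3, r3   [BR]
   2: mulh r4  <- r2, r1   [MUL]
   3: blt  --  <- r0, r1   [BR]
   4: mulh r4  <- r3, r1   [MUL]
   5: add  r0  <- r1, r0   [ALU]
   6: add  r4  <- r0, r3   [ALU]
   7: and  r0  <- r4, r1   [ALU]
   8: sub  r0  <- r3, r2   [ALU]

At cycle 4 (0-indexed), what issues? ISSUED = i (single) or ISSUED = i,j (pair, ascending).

c0: i0&i1 or.ALU+blt.BR  2-wide
c1: i2 mulh.MUL  no-port MUL/BR
c2: i3 blt.BR  no-port BR/MUL
c3: i4&i5 mulh.MUL+add.ALU  2-wide
c4: i6 add.ALU  RAW r4
c5: i7 and.ALU  WAW r0
c6: i8 sub.ALU  tail

ISSUED = 6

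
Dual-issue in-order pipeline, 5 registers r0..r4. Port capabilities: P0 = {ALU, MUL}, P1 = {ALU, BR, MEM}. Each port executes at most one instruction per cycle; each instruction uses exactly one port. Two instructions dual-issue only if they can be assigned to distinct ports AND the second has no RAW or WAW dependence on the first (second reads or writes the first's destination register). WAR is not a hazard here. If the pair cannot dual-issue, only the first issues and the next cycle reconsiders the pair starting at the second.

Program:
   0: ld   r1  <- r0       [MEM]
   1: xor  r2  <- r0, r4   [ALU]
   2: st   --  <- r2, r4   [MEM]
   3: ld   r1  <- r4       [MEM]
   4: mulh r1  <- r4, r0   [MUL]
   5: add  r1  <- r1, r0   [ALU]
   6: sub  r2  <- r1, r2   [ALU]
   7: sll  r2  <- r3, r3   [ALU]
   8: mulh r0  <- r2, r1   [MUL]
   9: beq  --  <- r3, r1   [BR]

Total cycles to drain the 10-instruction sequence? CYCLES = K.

CYCLES = 8

t=0 i0,i1:ld.MEM/xor.ALU ; dual
t=1 i2:st.MEM ; no-port MEM/MEM
t=2 i3:ld.MEM ; WAW r1
t=3 i4:mulh.MUL ; RAW+WAW r1
t=4 i5:add.ALU ; RAW r1
t=5 i6:sub.ALU ; WAW r2
t=6 i7:sll.ALU ; RAW r2
t=7 i8,i9:mulh.MUL/beq.BR ; dual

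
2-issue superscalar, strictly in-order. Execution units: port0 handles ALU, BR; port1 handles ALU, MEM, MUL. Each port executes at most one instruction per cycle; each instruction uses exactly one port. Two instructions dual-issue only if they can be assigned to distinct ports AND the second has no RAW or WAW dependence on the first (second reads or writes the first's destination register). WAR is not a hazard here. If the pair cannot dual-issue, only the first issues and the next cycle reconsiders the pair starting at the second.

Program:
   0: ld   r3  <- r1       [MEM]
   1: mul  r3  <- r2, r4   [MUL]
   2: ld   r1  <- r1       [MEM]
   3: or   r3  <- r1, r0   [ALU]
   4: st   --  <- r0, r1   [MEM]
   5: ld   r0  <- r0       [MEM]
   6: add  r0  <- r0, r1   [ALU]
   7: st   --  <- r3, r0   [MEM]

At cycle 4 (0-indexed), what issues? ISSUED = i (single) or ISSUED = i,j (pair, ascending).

ISSUED = 5

#0 head=0: ld i0 no-port MEM/MUL
#1 head=1: mul i1 no-port MUL/MEM
#2 head=2: ld i2 RAW r1
#3 head=3: or+st i3/i4 pair
#4 head=5: ld i5 RAW+WAW r0
#5 head=6: add i6 RAW r0
#6 head=7: st i7 tail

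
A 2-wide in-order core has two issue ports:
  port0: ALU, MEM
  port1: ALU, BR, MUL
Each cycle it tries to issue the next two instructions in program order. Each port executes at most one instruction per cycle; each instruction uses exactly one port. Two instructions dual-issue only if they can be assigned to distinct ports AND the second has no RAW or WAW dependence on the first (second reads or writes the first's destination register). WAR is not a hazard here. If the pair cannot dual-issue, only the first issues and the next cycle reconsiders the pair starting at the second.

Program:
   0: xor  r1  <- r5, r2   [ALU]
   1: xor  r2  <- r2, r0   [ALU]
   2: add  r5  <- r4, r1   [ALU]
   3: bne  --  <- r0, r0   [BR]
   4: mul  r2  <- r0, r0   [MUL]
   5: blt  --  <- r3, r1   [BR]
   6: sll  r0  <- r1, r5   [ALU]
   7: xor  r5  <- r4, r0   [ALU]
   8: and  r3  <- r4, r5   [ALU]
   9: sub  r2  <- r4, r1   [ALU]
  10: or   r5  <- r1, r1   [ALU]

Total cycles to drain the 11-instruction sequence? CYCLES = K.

CYCLES = 7

c0: i0&i1 xor;xor  pair
c1: i2&i3 add;bne  pair
c2: i4 mul  no-port MUL/BR
c3: i5&i6 blt;sll  pair
c4: i7 xor  RAW r5
c5: i8&i9 and;sub  pair
c6: i10 or  tail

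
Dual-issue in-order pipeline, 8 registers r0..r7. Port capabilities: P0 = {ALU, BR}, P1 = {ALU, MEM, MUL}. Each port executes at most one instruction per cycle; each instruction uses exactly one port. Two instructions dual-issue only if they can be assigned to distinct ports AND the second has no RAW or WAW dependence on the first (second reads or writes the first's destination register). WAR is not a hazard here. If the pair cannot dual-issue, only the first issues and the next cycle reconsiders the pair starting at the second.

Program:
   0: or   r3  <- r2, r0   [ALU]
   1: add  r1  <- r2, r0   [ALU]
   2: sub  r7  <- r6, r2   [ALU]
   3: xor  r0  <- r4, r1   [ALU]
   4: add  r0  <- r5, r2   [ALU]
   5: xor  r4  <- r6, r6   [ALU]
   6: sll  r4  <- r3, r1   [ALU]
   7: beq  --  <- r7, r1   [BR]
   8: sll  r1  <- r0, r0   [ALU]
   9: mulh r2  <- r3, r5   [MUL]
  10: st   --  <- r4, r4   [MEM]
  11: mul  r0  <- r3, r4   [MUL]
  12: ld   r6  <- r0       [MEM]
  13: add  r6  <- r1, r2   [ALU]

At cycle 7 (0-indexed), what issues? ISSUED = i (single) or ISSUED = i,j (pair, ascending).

0. or add @i0/i1  | 2-wide
1. sub xor @i2/i3  | 2-wide
2. add xor @i4/i5  | 2-wide
3. sll beq @i6/i7  | 2-wide
4. sll mulh @i8/i9  | 2-wide
5. st @i10  | no-port MEM/MUL
6. mul @i11  | no-port MUL/MEM
7. ld @i12  | WAW r6
8. add @i13  | tail

ISSUED = 12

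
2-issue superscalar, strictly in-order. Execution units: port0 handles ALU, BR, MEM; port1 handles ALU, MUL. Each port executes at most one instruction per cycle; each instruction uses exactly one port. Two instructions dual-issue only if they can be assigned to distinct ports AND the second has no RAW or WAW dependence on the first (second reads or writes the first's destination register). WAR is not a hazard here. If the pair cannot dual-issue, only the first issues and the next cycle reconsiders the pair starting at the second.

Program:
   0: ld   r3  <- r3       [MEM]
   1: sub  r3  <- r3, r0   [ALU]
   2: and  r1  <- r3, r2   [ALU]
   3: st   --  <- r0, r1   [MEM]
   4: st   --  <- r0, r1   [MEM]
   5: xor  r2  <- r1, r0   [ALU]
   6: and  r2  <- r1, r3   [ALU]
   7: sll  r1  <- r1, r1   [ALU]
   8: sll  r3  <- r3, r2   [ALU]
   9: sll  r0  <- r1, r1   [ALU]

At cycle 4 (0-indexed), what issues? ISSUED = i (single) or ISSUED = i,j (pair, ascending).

t=0 i0:ld.MEM ; RAW+WAW r3
t=1 i1:sub.ALU ; RAW r3
t=2 i2:and.ALU ; RAW r1
t=3 i3:st.MEM ; no-port MEM/MEM
t=4 i4&i5:st.MEM/xor.ALU ; 2-wide
t=5 i6&i7:and.ALU/sll.ALU ; 2-wide
t=6 i8&i9:sll.ALU/sll.ALU ; 2-wide

ISSUED = 4,5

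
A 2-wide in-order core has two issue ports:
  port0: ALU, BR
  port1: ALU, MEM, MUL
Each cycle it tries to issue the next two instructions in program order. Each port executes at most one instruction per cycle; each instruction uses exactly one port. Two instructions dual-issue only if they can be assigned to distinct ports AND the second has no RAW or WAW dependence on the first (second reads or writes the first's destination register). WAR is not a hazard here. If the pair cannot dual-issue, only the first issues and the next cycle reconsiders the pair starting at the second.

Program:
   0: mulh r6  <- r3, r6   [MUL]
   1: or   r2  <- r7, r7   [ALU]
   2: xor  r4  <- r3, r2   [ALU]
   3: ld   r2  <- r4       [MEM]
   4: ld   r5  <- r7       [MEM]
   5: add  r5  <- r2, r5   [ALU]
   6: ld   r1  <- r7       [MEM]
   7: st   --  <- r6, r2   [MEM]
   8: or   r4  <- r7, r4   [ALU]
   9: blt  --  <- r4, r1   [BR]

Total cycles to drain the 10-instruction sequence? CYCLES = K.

CYCLES = 7

[0] i0/i1  mulh.MUL/or.ALU  -- 2-wide
[1] i2  xor.ALU  -- RAW r4
[2] i3  ld.MEM  -- no-port MEM/MEM
[3] i4  ld.MEM  -- RAW+WAW r5
[4] i5/i6  add.ALU/ld.MEM  -- 2-wide
[5] i7/i8  st.MEM/or.ALU  -- 2-wide
[6] i9  blt.BR  -- tail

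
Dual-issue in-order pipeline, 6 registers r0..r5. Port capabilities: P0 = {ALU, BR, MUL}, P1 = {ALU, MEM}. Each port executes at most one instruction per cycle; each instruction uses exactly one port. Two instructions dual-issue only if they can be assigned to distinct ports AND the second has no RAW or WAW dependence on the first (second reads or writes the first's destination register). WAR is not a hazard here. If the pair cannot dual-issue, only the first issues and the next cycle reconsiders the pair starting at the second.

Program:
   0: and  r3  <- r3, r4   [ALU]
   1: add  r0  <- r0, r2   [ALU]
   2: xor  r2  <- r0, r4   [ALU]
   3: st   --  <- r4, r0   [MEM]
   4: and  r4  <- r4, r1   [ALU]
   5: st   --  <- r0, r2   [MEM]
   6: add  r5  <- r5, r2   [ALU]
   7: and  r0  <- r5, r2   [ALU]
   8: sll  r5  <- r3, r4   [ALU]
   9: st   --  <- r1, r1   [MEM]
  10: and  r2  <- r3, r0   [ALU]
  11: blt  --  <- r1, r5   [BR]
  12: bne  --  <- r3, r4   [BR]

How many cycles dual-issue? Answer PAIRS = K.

t=0 i0+i1:and add ; 2-wide
t=1 i2+i3:xor st ; 2-wide
t=2 i4+i5:and st ; 2-wide
t=3 i6:add ; RAW r5
t=4 i7+i8:and sll ; 2-wide
t=5 i9+i10:st and ; 2-wide
t=6 i11:blt ; no-port BR/BR
t=7 i12:bne ; tail

PAIRS = 5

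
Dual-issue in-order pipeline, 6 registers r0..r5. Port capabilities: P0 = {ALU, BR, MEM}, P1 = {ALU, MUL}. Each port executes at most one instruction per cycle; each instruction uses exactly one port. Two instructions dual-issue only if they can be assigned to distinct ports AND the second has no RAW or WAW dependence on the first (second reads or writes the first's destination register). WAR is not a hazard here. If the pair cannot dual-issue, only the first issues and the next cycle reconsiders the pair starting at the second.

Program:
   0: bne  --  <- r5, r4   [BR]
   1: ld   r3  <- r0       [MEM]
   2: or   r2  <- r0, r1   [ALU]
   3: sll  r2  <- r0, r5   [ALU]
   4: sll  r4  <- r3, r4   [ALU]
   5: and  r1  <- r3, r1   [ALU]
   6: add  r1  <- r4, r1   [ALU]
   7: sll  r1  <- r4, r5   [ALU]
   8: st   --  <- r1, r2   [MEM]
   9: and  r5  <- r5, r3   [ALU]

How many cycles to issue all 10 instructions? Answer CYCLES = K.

c0: i0 bne  no-port BR/MEM
c1: i1,i2 ld+or  dual
c2: i3,i4 sll+sll  dual
c3: i5 and  RAW+WAW r1
c4: i6 add  WAW r1
c5: i7 sll  RAW r1
c6: i8,i9 st+and  dual

CYCLES = 7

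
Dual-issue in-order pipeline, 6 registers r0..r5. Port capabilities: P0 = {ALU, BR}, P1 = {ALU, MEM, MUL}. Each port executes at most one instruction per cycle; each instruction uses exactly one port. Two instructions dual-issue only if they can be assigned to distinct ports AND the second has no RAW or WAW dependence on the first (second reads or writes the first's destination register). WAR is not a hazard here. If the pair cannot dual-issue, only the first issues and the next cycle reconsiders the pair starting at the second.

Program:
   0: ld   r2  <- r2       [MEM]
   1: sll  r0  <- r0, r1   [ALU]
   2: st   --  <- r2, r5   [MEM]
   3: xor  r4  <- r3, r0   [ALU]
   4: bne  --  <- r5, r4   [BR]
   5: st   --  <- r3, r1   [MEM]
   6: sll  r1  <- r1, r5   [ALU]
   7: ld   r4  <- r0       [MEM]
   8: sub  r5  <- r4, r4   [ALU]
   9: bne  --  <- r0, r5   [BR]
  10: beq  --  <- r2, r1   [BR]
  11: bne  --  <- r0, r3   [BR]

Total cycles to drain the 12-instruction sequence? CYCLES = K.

#0 head=0: ld;sll i0/i1 pair
#1 head=2: st;xor i2/i3 pair
#2 head=4: bne;st i4/i5 pair
#3 head=6: sll;ld i6/i7 pair
#4 head=8: sub i8 RAW r5
#5 head=9: bne i9 no-port BR/BR
#6 head=10: beq i10 no-port BR/BR
#7 head=11: bne i11 tail

CYCLES = 8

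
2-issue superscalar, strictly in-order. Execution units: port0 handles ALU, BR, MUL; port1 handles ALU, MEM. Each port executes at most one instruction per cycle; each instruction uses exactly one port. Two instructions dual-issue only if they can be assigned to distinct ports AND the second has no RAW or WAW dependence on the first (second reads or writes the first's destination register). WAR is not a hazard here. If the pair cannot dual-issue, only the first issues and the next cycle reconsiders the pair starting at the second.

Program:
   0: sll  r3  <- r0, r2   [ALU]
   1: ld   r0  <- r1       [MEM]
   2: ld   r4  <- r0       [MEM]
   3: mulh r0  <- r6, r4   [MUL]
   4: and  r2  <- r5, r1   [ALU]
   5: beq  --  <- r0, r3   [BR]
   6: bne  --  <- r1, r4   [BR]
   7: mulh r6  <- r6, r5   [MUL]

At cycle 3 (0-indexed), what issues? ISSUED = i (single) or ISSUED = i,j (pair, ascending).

[0] i0,i1  sll/ld  -- 2-wide
[1] i2  ld  -- RAW r4
[2] i3,i4  mulh/and  -- 2-wide
[3] i5  beq  -- no-port BR/BR
[4] i6  bne  -- no-port BR/MUL
[5] i7  mulh  -- tail

ISSUED = 5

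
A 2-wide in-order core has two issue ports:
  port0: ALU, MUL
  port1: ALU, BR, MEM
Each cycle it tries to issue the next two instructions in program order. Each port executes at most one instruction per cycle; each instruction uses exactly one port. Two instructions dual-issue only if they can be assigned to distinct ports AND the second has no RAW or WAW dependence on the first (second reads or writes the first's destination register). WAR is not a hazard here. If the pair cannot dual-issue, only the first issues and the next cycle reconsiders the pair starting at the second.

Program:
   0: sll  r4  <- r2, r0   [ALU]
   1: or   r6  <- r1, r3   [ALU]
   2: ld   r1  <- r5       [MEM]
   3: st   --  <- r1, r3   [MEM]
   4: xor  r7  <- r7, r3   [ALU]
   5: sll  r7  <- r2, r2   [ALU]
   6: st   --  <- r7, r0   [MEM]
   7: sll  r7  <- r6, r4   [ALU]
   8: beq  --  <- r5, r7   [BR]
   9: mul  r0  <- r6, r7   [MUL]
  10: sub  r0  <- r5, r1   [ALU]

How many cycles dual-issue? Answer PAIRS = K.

PAIRS = 4

  cy0 -> i0/i1 (sll.ALU+or.ALU) dual
  cy1 -> i2 (ld.MEM) no-port MEM/MEM
  cy2 -> i3/i4 (st.MEM+xor.ALU) dual
  cy3 -> i5 (sll.ALU) RAW r7
  cy4 -> i6/i7 (st.MEM+sll.ALU) dual
  cy5 -> i8/i9 (beq.BR+mul.MUL) dual
  cy6 -> i10 (sub.ALU) tail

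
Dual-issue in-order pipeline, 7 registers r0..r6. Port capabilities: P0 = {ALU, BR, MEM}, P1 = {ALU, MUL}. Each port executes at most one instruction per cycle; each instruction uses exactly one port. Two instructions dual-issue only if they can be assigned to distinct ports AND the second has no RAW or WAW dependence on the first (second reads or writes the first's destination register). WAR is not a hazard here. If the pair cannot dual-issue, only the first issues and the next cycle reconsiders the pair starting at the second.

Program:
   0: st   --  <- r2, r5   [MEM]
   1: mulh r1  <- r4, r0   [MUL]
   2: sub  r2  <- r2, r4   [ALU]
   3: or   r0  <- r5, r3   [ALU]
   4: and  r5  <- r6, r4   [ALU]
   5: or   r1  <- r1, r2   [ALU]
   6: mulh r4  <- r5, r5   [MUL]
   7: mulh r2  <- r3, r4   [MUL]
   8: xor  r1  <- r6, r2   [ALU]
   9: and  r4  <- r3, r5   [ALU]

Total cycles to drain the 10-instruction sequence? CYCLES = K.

CYCLES = 6

#0 head=0: st.MEM+mulh.MUL i0,i1 pair
#1 head=2: sub.ALU+or.ALU i2,i3 pair
#2 head=4: and.ALU+or.ALU i4,i5 pair
#3 head=6: mulh.MUL i6 no-port MUL/MUL
#4 head=7: mulh.MUL i7 RAW r2
#5 head=8: xor.ALU+and.ALU i8,i9 pair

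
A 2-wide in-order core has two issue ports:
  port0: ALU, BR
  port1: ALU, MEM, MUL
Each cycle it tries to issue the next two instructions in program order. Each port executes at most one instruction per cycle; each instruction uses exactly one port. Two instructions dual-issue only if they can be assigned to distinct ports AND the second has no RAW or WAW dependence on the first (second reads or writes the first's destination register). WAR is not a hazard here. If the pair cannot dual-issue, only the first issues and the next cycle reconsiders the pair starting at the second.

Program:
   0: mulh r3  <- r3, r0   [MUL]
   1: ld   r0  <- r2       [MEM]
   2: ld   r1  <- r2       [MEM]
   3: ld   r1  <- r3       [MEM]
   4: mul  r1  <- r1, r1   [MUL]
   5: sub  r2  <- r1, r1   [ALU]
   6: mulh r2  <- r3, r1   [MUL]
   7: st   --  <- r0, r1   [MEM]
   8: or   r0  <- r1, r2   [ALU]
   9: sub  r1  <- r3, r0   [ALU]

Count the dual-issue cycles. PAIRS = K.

PAIRS = 1

#0 head=0: mulh.MUL i0 no-port MUL/MEM
#1 head=1: ld.MEM i1 no-port MEM/MEM
#2 head=2: ld.MEM i2 no-port MEM/MEM
#3 head=3: ld.MEM i3 no-port MEM/MUL
#4 head=4: mul.MUL i4 RAW r1
#5 head=5: sub.ALU i5 WAW r2
#6 head=6: mulh.MUL i6 no-port MUL/MEM
#7 head=7: st.MEM+or.ALU i7/i8 dual
#8 head=9: sub.ALU i9 tail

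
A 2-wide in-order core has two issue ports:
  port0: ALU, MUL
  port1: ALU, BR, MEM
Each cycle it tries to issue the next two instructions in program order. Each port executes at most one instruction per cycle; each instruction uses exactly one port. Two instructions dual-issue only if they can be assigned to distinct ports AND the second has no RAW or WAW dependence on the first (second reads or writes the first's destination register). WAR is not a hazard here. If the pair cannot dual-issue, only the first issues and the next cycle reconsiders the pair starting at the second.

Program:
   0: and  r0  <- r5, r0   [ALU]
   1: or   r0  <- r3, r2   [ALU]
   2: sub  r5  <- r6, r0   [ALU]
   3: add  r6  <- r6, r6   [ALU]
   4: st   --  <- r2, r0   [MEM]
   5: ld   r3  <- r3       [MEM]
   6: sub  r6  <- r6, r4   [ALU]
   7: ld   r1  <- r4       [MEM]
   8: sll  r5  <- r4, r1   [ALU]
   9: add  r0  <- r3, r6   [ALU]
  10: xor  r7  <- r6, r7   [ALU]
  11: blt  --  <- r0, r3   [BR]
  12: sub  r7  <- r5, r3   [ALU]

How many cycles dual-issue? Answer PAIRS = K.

#0 head=0: and.ALU i0 WAW r0
#1 head=1: or.ALU i1 RAW r0
#2 head=2: sub.ALU;add.ALU i2,i3 2-wide
#3 head=4: st.MEM i4 no-port MEM/MEM
#4 head=5: ld.MEM;sub.ALU i5,i6 2-wide
#5 head=7: ld.MEM i7 RAW r1
#6 head=8: sll.ALU;add.ALU i8,i9 2-wide
#7 head=10: xor.ALU;blt.BR i10,i11 2-wide
#8 head=12: sub.ALU i12 tail

PAIRS = 4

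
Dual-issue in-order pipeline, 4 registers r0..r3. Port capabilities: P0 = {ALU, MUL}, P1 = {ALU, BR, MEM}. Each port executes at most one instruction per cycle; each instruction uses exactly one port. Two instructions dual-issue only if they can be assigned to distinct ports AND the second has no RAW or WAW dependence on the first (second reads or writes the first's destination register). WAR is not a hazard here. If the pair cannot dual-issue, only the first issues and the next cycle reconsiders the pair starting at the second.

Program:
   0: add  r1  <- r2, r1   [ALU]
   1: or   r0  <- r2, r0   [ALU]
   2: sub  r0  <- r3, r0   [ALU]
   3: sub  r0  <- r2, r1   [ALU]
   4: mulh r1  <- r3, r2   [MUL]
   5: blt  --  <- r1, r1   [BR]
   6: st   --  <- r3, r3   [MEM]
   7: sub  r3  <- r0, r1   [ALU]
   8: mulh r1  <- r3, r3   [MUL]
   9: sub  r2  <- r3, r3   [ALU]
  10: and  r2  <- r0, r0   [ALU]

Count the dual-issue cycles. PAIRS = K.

#0 head=0: add/or i0,i1 2-wide
#1 head=2: sub i2 WAW r0
#2 head=3: sub/mulh i3,i4 2-wide
#3 head=5: blt i5 no-port BR/MEM
#4 head=6: st/sub i6,i7 2-wide
#5 head=8: mulh/sub i8,i9 2-wide
#6 head=10: and i10 tail

PAIRS = 4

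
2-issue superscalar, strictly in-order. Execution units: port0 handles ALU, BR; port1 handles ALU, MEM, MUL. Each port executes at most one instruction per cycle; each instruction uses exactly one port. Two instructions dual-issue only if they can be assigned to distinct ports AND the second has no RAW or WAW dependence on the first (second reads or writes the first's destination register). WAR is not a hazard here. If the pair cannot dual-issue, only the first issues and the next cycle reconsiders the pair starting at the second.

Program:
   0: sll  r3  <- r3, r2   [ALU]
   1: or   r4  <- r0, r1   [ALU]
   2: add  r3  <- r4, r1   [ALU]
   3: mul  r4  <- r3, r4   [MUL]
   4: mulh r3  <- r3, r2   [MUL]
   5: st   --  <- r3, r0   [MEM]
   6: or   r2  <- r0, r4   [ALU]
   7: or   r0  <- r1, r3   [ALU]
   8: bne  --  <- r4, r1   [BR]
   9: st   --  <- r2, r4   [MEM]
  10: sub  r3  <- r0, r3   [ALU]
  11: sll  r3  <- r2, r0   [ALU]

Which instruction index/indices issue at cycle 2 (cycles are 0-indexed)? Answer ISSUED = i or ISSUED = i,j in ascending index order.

ISSUED = 3

  cy0 -> i0,i1 (sll or) pair
  cy1 -> i2 (add) RAW r3
  cy2 -> i3 (mul) no-port MUL/MUL
  cy3 -> i4 (mulh) no-port MUL/MEM
  cy4 -> i5,i6 (st or) pair
  cy5 -> i7,i8 (or bne) pair
  cy6 -> i9,i10 (st sub) pair
  cy7 -> i11 (sll) tail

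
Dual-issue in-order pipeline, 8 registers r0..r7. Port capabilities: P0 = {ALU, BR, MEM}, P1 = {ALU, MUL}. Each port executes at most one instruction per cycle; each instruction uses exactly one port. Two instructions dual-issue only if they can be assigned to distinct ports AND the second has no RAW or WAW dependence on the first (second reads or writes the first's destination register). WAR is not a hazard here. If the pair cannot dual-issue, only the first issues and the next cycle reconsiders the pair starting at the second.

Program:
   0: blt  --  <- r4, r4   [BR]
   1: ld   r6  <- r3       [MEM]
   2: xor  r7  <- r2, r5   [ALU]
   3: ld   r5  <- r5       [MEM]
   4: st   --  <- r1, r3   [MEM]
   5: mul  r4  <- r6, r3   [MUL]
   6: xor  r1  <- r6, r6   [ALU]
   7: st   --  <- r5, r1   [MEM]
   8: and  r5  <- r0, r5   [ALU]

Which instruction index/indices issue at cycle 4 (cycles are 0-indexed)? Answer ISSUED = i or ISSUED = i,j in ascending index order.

t=0 i0:blt.BR ; no-port BR/MEM
t=1 i1&i2:ld.MEM;xor.ALU ; dual
t=2 i3:ld.MEM ; no-port MEM/MEM
t=3 i4&i5:st.MEM;mul.MUL ; dual
t=4 i6:xor.ALU ; RAW r1
t=5 i7&i8:st.MEM;and.ALU ; dual

ISSUED = 6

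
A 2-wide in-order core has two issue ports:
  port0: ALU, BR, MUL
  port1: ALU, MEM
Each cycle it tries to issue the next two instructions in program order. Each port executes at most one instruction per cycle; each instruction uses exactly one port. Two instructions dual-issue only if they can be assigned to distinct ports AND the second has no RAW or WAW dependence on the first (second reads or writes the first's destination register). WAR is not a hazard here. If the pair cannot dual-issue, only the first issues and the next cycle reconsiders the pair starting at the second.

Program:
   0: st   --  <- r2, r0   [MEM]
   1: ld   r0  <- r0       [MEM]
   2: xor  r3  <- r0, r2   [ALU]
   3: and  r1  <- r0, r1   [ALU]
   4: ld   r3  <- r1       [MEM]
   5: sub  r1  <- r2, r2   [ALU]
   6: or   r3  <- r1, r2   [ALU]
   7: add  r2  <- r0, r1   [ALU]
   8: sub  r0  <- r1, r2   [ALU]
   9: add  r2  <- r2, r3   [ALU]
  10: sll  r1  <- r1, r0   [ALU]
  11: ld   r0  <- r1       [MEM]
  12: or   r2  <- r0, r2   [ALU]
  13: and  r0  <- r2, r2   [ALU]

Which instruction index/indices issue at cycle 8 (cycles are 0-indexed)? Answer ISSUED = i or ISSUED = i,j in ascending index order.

ISSUED = 12

0. st @i0  | no-port MEM/MEM
1. ld @i1  | RAW r0
2. xor;and @i2+i3  | pair
3. ld;sub @i4+i5  | pair
4. or;add @i6+i7  | pair
5. sub;add @i8+i9  | pair
6. sll @i10  | RAW r1
7. ld @i11  | RAW r0
8. or @i12  | RAW r2
9. and @i13  | tail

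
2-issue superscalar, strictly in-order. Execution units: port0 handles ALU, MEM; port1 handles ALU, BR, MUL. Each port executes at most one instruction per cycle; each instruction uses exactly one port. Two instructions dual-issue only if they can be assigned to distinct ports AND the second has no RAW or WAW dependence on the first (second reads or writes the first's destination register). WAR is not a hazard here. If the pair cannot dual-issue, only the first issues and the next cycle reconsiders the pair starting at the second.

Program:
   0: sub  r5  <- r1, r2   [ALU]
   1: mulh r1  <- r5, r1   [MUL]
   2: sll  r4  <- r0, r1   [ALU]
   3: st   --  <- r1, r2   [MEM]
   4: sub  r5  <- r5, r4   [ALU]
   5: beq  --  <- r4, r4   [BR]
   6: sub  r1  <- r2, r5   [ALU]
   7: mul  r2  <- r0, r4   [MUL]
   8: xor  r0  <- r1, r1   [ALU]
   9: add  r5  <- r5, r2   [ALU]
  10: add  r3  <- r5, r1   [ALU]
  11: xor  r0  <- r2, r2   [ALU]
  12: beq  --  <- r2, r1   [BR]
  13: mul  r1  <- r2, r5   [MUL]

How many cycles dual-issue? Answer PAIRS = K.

  cy0 -> i0 (sub) RAW r5
  cy1 -> i1 (mulh) RAW r1
  cy2 -> i2+i3 (sll;st) pair
  cy3 -> i4+i5 (sub;beq) pair
  cy4 -> i6+i7 (sub;mul) pair
  cy5 -> i8+i9 (xor;add) pair
  cy6 -> i10+i11 (add;xor) pair
  cy7 -> i12 (beq) no-port BR/MUL
  cy8 -> i13 (mul) tail

PAIRS = 5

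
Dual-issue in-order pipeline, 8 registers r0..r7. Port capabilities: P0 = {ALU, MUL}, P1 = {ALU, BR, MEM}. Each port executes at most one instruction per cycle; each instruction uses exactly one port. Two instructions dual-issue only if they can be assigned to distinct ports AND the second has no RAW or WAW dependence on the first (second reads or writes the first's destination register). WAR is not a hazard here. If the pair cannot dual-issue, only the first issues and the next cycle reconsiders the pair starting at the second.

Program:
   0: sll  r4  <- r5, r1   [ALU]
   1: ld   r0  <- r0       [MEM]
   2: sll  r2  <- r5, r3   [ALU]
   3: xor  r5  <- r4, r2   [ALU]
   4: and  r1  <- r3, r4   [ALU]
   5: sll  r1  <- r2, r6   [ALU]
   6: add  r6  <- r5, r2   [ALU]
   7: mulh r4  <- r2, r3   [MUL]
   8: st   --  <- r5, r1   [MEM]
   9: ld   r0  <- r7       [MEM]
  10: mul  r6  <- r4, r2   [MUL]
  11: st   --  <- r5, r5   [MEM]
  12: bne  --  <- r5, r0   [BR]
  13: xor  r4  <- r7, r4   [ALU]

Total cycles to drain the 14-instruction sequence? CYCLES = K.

CYCLES = 8

t=0 i0&i1:sll;ld ; pair
t=1 i2:sll ; RAW r2
t=2 i3&i4:xor;and ; pair
t=3 i5&i6:sll;add ; pair
t=4 i7&i8:mulh;st ; pair
t=5 i9&i10:ld;mul ; pair
t=6 i11:st ; no-port MEM/BR
t=7 i12&i13:bne;xor ; pair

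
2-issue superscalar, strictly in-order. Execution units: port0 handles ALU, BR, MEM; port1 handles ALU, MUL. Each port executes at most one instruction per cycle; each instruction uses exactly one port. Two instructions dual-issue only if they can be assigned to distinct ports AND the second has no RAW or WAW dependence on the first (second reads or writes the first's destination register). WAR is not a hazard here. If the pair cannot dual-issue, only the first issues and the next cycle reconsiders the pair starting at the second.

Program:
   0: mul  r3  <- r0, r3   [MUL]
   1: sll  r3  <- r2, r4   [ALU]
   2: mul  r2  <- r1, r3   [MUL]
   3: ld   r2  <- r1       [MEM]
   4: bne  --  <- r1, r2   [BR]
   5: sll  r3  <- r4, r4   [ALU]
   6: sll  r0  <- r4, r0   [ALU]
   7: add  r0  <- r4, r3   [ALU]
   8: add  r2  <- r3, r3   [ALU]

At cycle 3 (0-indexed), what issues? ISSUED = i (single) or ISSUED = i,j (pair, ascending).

0. mul.MUL @i0  | WAW r3
1. sll.ALU @i1  | RAW r3
2. mul.MUL @i2  | WAW r2
3. ld.MEM @i3  | no-port MEM/BR
4. bne.BR/sll.ALU @i4+i5  | dual
5. sll.ALU @i6  | WAW r0
6. add.ALU/add.ALU @i7+i8  | dual

ISSUED = 3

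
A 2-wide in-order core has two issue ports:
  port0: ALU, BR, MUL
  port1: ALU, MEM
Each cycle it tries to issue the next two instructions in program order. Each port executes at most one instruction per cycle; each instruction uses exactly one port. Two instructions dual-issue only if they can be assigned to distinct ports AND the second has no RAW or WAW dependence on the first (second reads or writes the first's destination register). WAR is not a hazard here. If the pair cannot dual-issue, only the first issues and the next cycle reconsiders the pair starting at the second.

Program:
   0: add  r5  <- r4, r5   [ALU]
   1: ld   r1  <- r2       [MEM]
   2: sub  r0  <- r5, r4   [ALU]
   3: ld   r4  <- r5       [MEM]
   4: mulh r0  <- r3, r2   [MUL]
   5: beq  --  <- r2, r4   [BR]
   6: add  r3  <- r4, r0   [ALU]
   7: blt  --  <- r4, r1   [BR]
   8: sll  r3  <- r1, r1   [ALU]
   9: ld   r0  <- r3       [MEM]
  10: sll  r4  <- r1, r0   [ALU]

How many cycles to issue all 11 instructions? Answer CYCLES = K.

CYCLES = 7

  cy0 -> i0,i1 (add ld) dual
  cy1 -> i2,i3 (sub ld) dual
  cy2 -> i4 (mulh) no-port MUL/BR
  cy3 -> i5,i6 (beq add) dual
  cy4 -> i7,i8 (blt sll) dual
  cy5 -> i9 (ld) RAW r0
  cy6 -> i10 (sll) tail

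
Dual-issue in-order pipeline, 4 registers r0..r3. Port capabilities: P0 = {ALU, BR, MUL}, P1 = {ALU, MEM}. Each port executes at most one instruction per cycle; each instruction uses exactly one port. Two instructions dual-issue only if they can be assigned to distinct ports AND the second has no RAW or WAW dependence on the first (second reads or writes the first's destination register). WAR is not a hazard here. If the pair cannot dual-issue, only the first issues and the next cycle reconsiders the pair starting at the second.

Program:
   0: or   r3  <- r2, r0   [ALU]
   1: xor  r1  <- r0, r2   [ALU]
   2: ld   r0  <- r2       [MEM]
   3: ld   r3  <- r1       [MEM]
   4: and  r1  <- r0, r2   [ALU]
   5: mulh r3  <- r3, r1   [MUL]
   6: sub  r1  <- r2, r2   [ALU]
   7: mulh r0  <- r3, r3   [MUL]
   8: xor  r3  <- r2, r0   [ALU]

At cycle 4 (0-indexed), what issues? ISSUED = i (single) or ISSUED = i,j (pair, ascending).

#0 head=0: or xor i0&i1 pair
#1 head=2: ld i2 no-port MEM/MEM
#2 head=3: ld and i3&i4 pair
#3 head=5: mulh sub i5&i6 pair
#4 head=7: mulh i7 RAW r0
#5 head=8: xor i8 tail

ISSUED = 7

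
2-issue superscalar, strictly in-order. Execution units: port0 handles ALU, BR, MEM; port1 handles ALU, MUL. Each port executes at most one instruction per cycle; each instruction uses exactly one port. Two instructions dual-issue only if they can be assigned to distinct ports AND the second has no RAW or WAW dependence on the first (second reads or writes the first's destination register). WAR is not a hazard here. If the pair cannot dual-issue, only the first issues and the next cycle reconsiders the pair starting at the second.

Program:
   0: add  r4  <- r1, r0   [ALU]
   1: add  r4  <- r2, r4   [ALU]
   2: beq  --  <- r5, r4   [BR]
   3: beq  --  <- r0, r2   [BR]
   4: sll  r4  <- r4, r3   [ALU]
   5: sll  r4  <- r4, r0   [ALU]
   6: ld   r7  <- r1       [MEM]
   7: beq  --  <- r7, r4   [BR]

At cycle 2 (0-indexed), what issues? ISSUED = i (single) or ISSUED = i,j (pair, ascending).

ISSUED = 2

[0] i0  add.ALU  -- RAW+WAW r4
[1] i1  add.ALU  -- RAW r4
[2] i2  beq.BR  -- no-port BR/BR
[3] i3/i4  beq.BR sll.ALU  -- 2-wide
[4] i5/i6  sll.ALU ld.MEM  -- 2-wide
[5] i7  beq.BR  -- tail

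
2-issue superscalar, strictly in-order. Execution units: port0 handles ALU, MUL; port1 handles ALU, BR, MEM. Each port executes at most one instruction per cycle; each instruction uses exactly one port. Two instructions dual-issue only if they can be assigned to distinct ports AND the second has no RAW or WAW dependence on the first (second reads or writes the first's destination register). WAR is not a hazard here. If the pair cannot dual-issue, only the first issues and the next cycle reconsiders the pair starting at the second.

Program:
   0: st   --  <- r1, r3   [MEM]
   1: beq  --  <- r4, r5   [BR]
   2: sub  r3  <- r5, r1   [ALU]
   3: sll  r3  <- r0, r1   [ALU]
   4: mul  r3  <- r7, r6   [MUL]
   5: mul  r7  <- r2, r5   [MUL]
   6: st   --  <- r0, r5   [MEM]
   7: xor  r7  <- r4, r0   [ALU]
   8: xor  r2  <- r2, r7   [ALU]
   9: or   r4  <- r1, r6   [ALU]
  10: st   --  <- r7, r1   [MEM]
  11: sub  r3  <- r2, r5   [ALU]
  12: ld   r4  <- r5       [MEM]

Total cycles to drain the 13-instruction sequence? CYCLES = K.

[0] i0  st.MEM  -- no-port MEM/BR
[1] i1/i2  beq.BR+sub.ALU  -- 2-wide
[2] i3  sll.ALU  -- WAW r3
[3] i4  mul.MUL  -- no-port MUL/MUL
[4] i5/i6  mul.MUL+st.MEM  -- 2-wide
[5] i7  xor.ALU  -- RAW r7
[6] i8/i9  xor.ALU+or.ALU  -- 2-wide
[7] i10/i11  st.MEM+sub.ALU  -- 2-wide
[8] i12  ld.MEM  -- tail

CYCLES = 9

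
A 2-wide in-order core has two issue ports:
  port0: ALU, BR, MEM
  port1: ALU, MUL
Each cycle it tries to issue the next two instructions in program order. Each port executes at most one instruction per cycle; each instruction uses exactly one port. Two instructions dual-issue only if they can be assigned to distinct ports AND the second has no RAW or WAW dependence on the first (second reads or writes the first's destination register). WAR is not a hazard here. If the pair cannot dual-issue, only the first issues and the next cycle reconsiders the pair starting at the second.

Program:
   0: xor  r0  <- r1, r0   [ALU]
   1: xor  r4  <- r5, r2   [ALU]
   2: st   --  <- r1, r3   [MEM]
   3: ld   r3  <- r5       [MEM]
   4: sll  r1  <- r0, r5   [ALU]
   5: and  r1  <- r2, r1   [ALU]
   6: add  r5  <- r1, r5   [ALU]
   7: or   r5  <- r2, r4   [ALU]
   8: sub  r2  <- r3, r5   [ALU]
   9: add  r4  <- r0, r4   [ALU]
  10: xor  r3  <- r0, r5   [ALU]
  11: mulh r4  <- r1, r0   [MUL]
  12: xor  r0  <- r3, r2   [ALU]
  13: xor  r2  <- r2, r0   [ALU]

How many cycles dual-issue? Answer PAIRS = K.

[0] i0&i1  xor.ALU/xor.ALU  -- pair
[1] i2  st.MEM  -- no-port MEM/MEM
[2] i3&i4  ld.MEM/sll.ALU  -- pair
[3] i5  and.ALU  -- RAW r1
[4] i6  add.ALU  -- WAW r5
[5] i7  or.ALU  -- RAW r5
[6] i8&i9  sub.ALU/add.ALU  -- pair
[7] i10&i11  xor.ALU/mulh.MUL  -- pair
[8] i12  xor.ALU  -- RAW r0
[9] i13  xor.ALU  -- tail

PAIRS = 4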